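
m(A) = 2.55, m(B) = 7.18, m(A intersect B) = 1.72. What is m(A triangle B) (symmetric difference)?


m(A Delta B) = m(A) + m(B) - 2*m(A n B)
= 2.55 + 7.18 - 2*1.72
= 2.55 + 7.18 - 3.44
= 6.29


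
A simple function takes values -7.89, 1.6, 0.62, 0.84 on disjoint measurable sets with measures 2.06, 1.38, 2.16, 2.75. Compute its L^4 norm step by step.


Step 1: Compute |f_i|^4 for each value:
  |-7.89|^4 = 3875.323954
  |1.6|^4 = 6.5536
  |0.62|^4 = 0.147763
  |0.84|^4 = 0.497871
Step 2: Multiply by measures and sum:
  3875.323954 * 2.06 = 7983.167346
  6.5536 * 1.38 = 9.043968
  0.147763 * 2.16 = 0.319169
  0.497871 * 2.75 = 1.369146
Sum = 7983.167346 + 9.043968 + 0.319169 + 1.369146 = 7993.899629
Step 3: Take the p-th root:
||f||_4 = (7993.899629)^(1/4) = 9.455613


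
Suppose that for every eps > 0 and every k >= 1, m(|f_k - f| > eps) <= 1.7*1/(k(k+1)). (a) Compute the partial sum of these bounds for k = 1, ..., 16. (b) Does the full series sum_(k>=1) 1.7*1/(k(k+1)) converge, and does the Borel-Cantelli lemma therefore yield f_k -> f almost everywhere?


Step 1: List the terms 1.7*1/(k(k+1)) for k = 1 to 16:
  k=1: 0.85
  k=2: 0.283333
  k=3: 0.141667
  k=4: 0.085
  k=5: 0.056667
  k=6: 0.040476
  k=7: 0.030357
  k=8: 0.023611
  k=9: 0.018889
  k=10: 0.015455
  k=11: 0.012879
  k=12: 0.010897
  k=13: 0.009341
  k=14: 0.008095
  k=15: 0.007083
  k=16: 0.00625
Step 2: Partial sum = 0.85 + 0.283333 + 0.141667 + 0.085 + 0.056667 + 0.040476 + 0.030357 + 0.023611 + 0.018889 + 0.015455 + 0.012879 + 0.010897 + 0.009341 + 0.008095 + 0.007083 + 0.00625
     = 1.6
Step 3: The full series sum_(k>=1) 1.7*1/(k(k+1)) converges (telescoping series sum 1/(k(k+1)) = 1; a constant multiple of a convergent series converges).
Step 4: Fix eps > 0. Since sum_k m(|f_k - f| > eps) < infinity, the Borel-Cantelli lemma gives
        m(limsup_k {|f_k - f| > eps}) = 0, i.e. for a.e. x, |f_k(x) - f(x)| <= eps for all large k.
        Applying this with eps = 1/j for j = 1, 2, ... and intersecting the countably many full-measure sets,
        for a.e. x we get limsup_k |f_k(x) - f(x)| <= 1/j for every j, hence f_k -> f almost everywhere.
Conclusion: series converges; Borel-Cantelli yields f_k -> f a.e.


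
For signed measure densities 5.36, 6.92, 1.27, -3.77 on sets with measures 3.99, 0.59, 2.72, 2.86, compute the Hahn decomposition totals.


Step 1: Compute signed measure on each set:
  Set 1: 5.36 * 3.99 = 21.3864
  Set 2: 6.92 * 0.59 = 4.0828
  Set 3: 1.27 * 2.72 = 3.4544
  Set 4: -3.77 * 2.86 = -10.7822
Step 2: Total signed measure = (21.3864) + (4.0828) + (3.4544) + (-10.7822)
     = 18.1414
Step 3: Positive part mu+(X) = sum of positive contributions = 28.9236
Step 4: Negative part mu-(X) = |sum of negative contributions| = 10.7822


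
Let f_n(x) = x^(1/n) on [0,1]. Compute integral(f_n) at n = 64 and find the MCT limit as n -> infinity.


At n = 64: f_64(x) = x^(1/64).
Step 1: integral(x^(1/64), 0, 1) = [x^(1/64+1) / (1/64+1)] from 0 to 1
     = 1 / (1/64 + 1) = 1 / ((64+1)/64) = 64/(64+1)
     = 64/65 = 0.984615
Step 2: As n -> infinity, f_n(x) = x^(1/n) -> 1 for x in (0,1], and f_n is increasing in n.
By MCT, lim_n integral(f_n) = integral(lim_n f_n) = integral(1, 0, 1) = 1.
Step 3: Verify convergence: 64/65 = 0.984615 -> 1


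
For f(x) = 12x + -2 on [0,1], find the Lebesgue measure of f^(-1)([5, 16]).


f^(-1)([5, 16]) = {x : 5 <= 12x + -2 <= 16}
Solving: (5 - -2)/12 <= x <= (16 - -2)/12
= [0.583333, 1.5]
Intersecting with [0,1]: [0.583333, 1]
Measure = 1 - 0.583333 = 0.416667


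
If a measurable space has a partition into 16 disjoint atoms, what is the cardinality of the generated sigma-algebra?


Each element of the sigma-algebra is a union of some subset of the 16 atoms.
The number of such subsets is 2^16 = 65536.


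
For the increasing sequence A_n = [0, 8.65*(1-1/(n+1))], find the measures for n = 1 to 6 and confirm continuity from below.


By continuity of measure from below: if A_n increases to A, then m(A_n) -> m(A).
Here A = [0, 8.65], so m(A) = 8.65
Step 1: a_1 = 8.65*(1 - 1/2) = 4.325, m(A_1) = 4.325
Step 2: a_2 = 8.65*(1 - 1/3) = 5.7667, m(A_2) = 5.7667
Step 3: a_3 = 8.65*(1 - 1/4) = 6.4875, m(A_3) = 6.4875
Step 4: a_4 = 8.65*(1 - 1/5) = 6.92, m(A_4) = 6.92
Step 5: a_5 = 8.65*(1 - 1/6) = 7.2083, m(A_5) = 7.2083
Step 6: a_6 = 8.65*(1 - 1/7) = 7.4143, m(A_6) = 7.4143
Limit: m(A_n) -> m([0,8.65]) = 8.65


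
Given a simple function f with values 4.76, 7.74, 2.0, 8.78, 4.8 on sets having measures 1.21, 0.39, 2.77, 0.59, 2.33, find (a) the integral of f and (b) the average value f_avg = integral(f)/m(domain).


Step 1: Integral = sum(value_i * measure_i)
= 4.76*1.21 + 7.74*0.39 + 2.0*2.77 + 8.78*0.59 + 4.8*2.33
= 5.7596 + 3.0186 + 5.54 + 5.1802 + 11.184
= 30.6824
Step 2: Total measure of domain = 1.21 + 0.39 + 2.77 + 0.59 + 2.33 = 7.29
Step 3: Average value = 30.6824 / 7.29 = 4.208834


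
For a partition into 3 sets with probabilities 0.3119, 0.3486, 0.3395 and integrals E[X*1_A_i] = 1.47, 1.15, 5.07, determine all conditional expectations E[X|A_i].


For each cell A_i: E[X|A_i] = E[X*1_A_i] / P(A_i)
Step 1: E[X|A_1] = 1.47 / 0.3119 = 4.713049
Step 2: E[X|A_2] = 1.15 / 0.3486 = 3.29891
Step 3: E[X|A_3] = 5.07 / 0.3395 = 14.933726
Verification: E[X] = sum E[X*1_A_i] = 1.47 + 1.15 + 5.07 = 7.69


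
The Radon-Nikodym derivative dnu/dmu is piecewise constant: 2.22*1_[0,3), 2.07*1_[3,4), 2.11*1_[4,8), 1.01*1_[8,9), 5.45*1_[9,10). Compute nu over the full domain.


Integrate each piece of the Radon-Nikodym derivative:
Step 1: integral_0^3 2.22 dx = 2.22*(3-0) = 2.22*3 = 6.66
Step 2: integral_3^4 2.07 dx = 2.07*(4-3) = 2.07*1 = 2.07
Step 3: integral_4^8 2.11 dx = 2.11*(8-4) = 2.11*4 = 8.44
Step 4: integral_8^9 1.01 dx = 1.01*(9-8) = 1.01*1 = 1.01
Step 5: integral_9^10 5.45 dx = 5.45*(10-9) = 5.45*1 = 5.45
Total: 6.66 + 2.07 + 8.44 + 1.01 + 5.45 = 23.63


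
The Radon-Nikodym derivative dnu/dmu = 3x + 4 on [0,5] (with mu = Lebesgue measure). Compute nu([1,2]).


nu(A) = integral_A (dnu/dmu) dmu = integral_1^2 (3x + 4) dx
Step 1: Antiderivative F(x) = (3/2)x^2 + 4x
Step 2: F(2) = (3/2)*2^2 + 4*2 = 6 + 8 = 14
Step 3: F(1) = (3/2)*1^2 + 4*1 = 1.5 + 4 = 5.5
Step 4: nu([1,2]) = F(2) - F(1) = 14 - 5.5 = 8.5


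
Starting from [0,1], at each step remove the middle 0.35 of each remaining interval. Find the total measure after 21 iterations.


Step 1: At each step, fraction remaining = 1 - 0.35 = 0.65
Step 2: After 21 steps, measure = (0.65)^21
Result = 1.178095e-04


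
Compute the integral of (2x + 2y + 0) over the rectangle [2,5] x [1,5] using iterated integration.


By Fubini, integrate in x first, then y.
Step 1: Fix y, integrate over x in [2,5]:
  integral(2x + 2y + 0, x=2..5)
  = 2*(5^2 - 2^2)/2 + (2y + 0)*(5 - 2)
  = 21 + (2y + 0)*3
  = 21 + 6y + 0
  = 21 + 6y
Step 2: Integrate over y in [1,5]:
  integral(21 + 6y, y=1..5)
  = 21*4 + 6*(5^2 - 1^2)/2
  = 84 + 72
  = 156


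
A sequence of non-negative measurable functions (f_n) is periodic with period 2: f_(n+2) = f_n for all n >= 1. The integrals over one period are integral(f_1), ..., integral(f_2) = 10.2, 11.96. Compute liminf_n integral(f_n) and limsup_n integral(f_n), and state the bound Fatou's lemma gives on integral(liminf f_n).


The sequence (integral(f_n)) is periodic with period 2, repeating the values 10.2, 11.96 indefinitely.
Step 1: For a periodic sequence, every tail (a_m, a_(m+1), ...) contains all 2 period values infinitely often.
Step 2: Hence inf of every tail = min of the period values = min(10.2, 11.96) = 10.2.
        liminf_n integral(f_n) = sup over m of (inf of tail from m) = 10.2.
Step 3: Similarly sup of every tail = max of the period values = 11.96.
        limsup_n integral(f_n) = 11.96.
Step 4: Fatou's lemma: integral(liminf_n f_n) <= liminf_n integral(f_n) = 10.2.
        So the integral of the pointwise liminf is at most 10.2.


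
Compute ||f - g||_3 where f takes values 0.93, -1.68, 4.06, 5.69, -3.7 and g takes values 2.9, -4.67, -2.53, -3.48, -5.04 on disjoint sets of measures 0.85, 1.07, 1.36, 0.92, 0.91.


Step 1: Compute differences f_i - g_i:
  0.93 - 2.9 = -1.97
  -1.68 - -4.67 = 2.99
  4.06 - -2.53 = 6.59
  5.69 - -3.48 = 9.17
  -3.7 - -5.04 = 1.34
Step 2: Compute |diff|^3 * measure for each set:
  |-1.97|^3 * 0.85 = 7.645373 * 0.85 = 6.498567
  |2.99|^3 * 1.07 = 26.730899 * 1.07 = 28.602062
  |6.59|^3 * 1.36 = 286.191179 * 1.36 = 389.220003
  |9.17|^3 * 0.92 = 771.095213 * 0.92 = 709.407596
  |1.34|^3 * 0.91 = 2.406104 * 0.91 = 2.189555
Step 3: Sum = 1135.917783
Step 4: ||f-g||_3 = (1135.917783)^(1/3) = 10.433955


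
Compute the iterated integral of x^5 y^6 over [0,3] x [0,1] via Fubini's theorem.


By Fubini's theorem, the double integral factors as a product of single integrals:
Step 1: integral_0^3 x^5 dx = [x^6/6] from 0 to 3
     = 3^6/6 = 121.5
Step 2: integral_0^1 y^6 dy = [y^7/7] from 0 to 1
     = 1^7/7 = 0.142857
Step 3: Double integral = 121.5 * 0.142857 = 17.357143


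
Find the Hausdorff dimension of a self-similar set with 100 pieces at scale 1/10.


For a self-similar set with N copies scaled by 1/r:
dim_H = log(N)/log(r) = log(100)/log(10)
= 4.60517/2.302585
= 2


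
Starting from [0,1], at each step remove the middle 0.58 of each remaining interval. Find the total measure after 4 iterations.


Step 1: At each step, fraction remaining = 1 - 0.58 = 0.42
Step 2: After 4 steps, measure = (0.42)^4
Step 3: Computing the power step by step:
  After step 1: 0.42
  After step 2: 0.1764
  After step 3: 0.074088
  After step 4: 0.031117
Result = 0.031117


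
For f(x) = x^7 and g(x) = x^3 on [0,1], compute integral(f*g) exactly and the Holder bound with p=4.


Step 1: Exact integral of f*g = integral(x^10, 0, 1) = 1/11
     = 0.090909
Step 2: Holder bound with p=4, q=1.333333:
  ||f||_p = (integral x^28 dx)^(1/4) = (1/29)^(1/4) = 0.430924
  ||g||_q = (integral x^4 dx)^(1/1.333333) = (1/5)^(1/1.333333) = 0.29907
Step 3: Holder bound = ||f||_p * ||g||_q = 0.430924 * 0.29907 = 0.128876
Verification: 0.090909 <= 0.128876 (Holder holds)


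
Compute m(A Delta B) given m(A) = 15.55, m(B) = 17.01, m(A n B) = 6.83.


m(A Delta B) = m(A) + m(B) - 2*m(A n B)
= 15.55 + 17.01 - 2*6.83
= 15.55 + 17.01 - 13.66
= 18.9


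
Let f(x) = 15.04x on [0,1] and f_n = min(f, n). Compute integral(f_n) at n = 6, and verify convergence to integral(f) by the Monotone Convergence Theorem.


f(x) = 15.04x on [0,1]; f_n(x) = min(15.04x, n). At n = 6:
Step 1: f(x) reaches 6 at x = 6/15.04 = 0.398936
Step 2: integral(f_6) = integral(15.04x, 0, 0.398936) + integral(6, 0.398936, 1)
       = 15.04*0.398936^2/2 + 6*(1 - 0.398936)
       = 1.196809 + 3.606383
       = 4.803191
Step 3: As n -> infinity, f_n increases to f, so by MCT integral(f_n) -> integral(f) = 15.04/2 = 7.52.
Convergence: integral(f_6) = 4.803191 -> 7.52 as n -> infinity


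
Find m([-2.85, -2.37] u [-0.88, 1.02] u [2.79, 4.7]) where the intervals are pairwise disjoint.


For pairwise disjoint intervals, m(union) = sum of lengths.
= (-2.37 - -2.85) + (1.02 - -0.88) + (4.7 - 2.79)
= 0.48 + 1.9 + 1.91
= 4.29


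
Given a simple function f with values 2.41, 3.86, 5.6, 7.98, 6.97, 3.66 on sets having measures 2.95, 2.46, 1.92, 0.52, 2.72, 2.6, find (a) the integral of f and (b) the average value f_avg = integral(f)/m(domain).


Step 1: Integral = sum(value_i * measure_i)
= 2.41*2.95 + 3.86*2.46 + 5.6*1.92 + 7.98*0.52 + 6.97*2.72 + 3.66*2.6
= 7.1095 + 9.4956 + 10.752 + 4.1496 + 18.9584 + 9.516
= 59.9811
Step 2: Total measure of domain = 2.95 + 2.46 + 1.92 + 0.52 + 2.72 + 2.6 = 13.17
Step 3: Average value = 59.9811 / 13.17 = 4.554374


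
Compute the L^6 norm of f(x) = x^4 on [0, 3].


Step 1: ||f||_6 = (integral_0^3 |x^4|^6 dx)^(1/6)
     = (integral_0^3 x^24 dx)^(1/6)
Step 2: integral_0^3 x^24 dx = [x^25/(25)] from 0 to 3 = 3^25/25
     = 847288609443/25 = 3.389154e+10
Step 3: ||f||_6 = (3.389154e+10)^(1/6) = 56.887288


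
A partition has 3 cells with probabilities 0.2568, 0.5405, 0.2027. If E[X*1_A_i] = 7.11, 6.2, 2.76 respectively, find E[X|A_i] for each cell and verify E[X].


For each cell A_i: E[X|A_i] = E[X*1_A_i] / P(A_i)
Step 1: E[X|A_1] = 7.11 / 0.2568 = 27.686916
Step 2: E[X|A_2] = 6.2 / 0.5405 = 11.47086
Step 3: E[X|A_3] = 2.76 / 0.2027 = 13.616182
Verification: E[X] = sum E[X*1_A_i] = 7.11 + 6.2 + 2.76 = 16.07


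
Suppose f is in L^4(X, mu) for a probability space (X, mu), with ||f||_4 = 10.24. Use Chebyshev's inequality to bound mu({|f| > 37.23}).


Chebyshev/Markov inequality: mu(|f| > eps) <= (||f||_p / eps)^p
Step 1: ||f||_4 / eps = 10.24 / 37.23 = 0.275047
Step 2: Raise to power p = 4:
  (0.275047)^4 = 0.005723
Step 3: Therefore mu(|f| > 37.23) <= 0.005723


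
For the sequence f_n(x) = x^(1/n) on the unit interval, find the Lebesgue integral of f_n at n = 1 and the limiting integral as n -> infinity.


At n = 1: f_1(x) = x^(1/1).
Step 1: integral(x^(1/1), 0, 1) = [x^(1/1+1) / (1/1+1)] from 0 to 1
     = 1 / (1/1 + 1) = 1 / ((1+1)/1) = 1/(1+1)
     = 1/2 = 0.5
Step 2: As n -> infinity, f_n(x) = x^(1/n) -> 1 for x in (0,1], and f_n is increasing in n.
By MCT, lim_n integral(f_n) = integral(lim_n f_n) = integral(1, 0, 1) = 1.
Step 3: Verify convergence: 1/2 = 0.5 -> 1


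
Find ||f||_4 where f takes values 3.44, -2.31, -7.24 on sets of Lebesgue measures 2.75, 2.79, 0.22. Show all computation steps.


Step 1: Compute |f_i|^4 for each value:
  |3.44|^4 = 140.034089
  |-2.31|^4 = 28.473963
  |-7.24|^4 = 2747.60479
Step 2: Multiply by measures and sum:
  140.034089 * 2.75 = 385.093745
  28.473963 * 2.79 = 79.442357
  2747.60479 * 0.22 = 604.473054
Sum = 385.093745 + 79.442357 + 604.473054 = 1069.009156
Step 3: Take the p-th root:
||f||_4 = (1069.009156)^(1/4) = 5.718016


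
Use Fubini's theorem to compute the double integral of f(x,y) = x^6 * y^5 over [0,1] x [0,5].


By Fubini's theorem, the double integral factors as a product of single integrals:
Step 1: integral_0^1 x^6 dx = [x^7/7] from 0 to 1
     = 1^7/7 = 0.142857
Step 2: integral_0^5 y^5 dy = [y^6/6] from 0 to 5
     = 5^6/6 = 2604.166667
Step 3: Double integral = 0.142857 * 2604.166667 = 372.02381


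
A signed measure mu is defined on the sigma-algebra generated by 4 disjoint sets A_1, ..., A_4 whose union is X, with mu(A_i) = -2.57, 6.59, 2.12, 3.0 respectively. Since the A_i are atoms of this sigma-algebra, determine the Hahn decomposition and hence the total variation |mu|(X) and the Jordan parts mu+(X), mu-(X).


Step 1: Every measurable set is a union of atoms (the cells / points), so a Hahn decomposition is
  obtained by grouping atoms by sign: P = union of atoms with mu > 0, N = union of the remaining atoms.
  Atoms in P (indices): 2, 3, 4;  atoms in N (indices): 1
  Positive values: 6.59, 2.12, 3
  Negative values: -2.57
Step 2: mu+(X) = mu(P) = sum of positive atom values = 11.71
Step 3: mu-(X) = -mu(N) = sum of |negative atom values| = 2.57
Step 4: |mu|(X) = mu+(X) + mu-(X) = 11.71 + 2.57 = 14.28


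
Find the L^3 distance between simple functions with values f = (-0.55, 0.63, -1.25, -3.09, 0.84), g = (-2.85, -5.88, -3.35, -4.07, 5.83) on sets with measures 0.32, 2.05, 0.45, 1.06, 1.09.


Step 1: Compute differences f_i - g_i:
  -0.55 - -2.85 = 2.3
  0.63 - -5.88 = 6.51
  -1.25 - -3.35 = 2.1
  -3.09 - -4.07 = 0.98
  0.84 - 5.83 = -4.99
Step 2: Compute |diff|^3 * measure for each set:
  |2.3|^3 * 0.32 = 12.167 * 0.32 = 3.89344
  |6.51|^3 * 2.05 = 275.894451 * 2.05 = 565.583625
  |2.1|^3 * 0.45 = 9.261 * 0.45 = 4.16745
  |0.98|^3 * 1.06 = 0.941192 * 1.06 = 0.997664
  |-4.99|^3 * 1.09 = 124.251499 * 1.09 = 135.434134
Step 3: Sum = 710.076312
Step 4: ||f-g||_3 = (710.076312)^(1/3) = 8.921441


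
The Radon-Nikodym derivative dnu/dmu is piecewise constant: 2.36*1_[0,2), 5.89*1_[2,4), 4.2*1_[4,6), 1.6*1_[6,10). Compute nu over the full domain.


Integrate each piece of the Radon-Nikodym derivative:
Step 1: integral_0^2 2.36 dx = 2.36*(2-0) = 2.36*2 = 4.72
Step 2: integral_2^4 5.89 dx = 5.89*(4-2) = 5.89*2 = 11.78
Step 3: integral_4^6 4.2 dx = 4.2*(6-4) = 4.2*2 = 8.4
Step 4: integral_6^10 1.6 dx = 1.6*(10-6) = 1.6*4 = 6.4
Total: 4.72 + 11.78 + 8.4 + 6.4 = 31.3


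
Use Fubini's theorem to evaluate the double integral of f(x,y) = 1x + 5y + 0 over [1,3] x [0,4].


By Fubini, integrate in x first, then y.
Step 1: Fix y, integrate over x in [1,3]:
  integral(1x + 5y + 0, x=1..3)
  = 1*(3^2 - 1^2)/2 + (5y + 0)*(3 - 1)
  = 4 + (5y + 0)*2
  = 4 + 10y + 0
  = 4 + 10y
Step 2: Integrate over y in [0,4]:
  integral(4 + 10y, y=0..4)
  = 4*4 + 10*(4^2 - 0^2)/2
  = 16 + 80
  = 96


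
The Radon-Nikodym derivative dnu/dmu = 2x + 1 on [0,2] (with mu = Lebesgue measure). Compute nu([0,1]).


nu(A) = integral_A (dnu/dmu) dmu = integral_0^1 (2x + 1) dx
Step 1: Antiderivative F(x) = (2/2)x^2 + 1x
Step 2: F(1) = (2/2)*1^2 + 1*1 = 1 + 1 = 2
Step 3: F(0) = (2/2)*0^2 + 1*0 = 0.0 + 0 = 0.0
Step 4: nu([0,1]) = F(1) - F(0) = 2 - 0.0 = 2


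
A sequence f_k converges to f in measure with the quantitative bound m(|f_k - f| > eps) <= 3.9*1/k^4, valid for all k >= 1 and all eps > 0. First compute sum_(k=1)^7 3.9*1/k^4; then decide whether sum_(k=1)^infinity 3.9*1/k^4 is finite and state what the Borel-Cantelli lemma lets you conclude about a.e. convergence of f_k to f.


Step 1: List the terms 3.9*1/k^4 for k = 1 to 7:
  k=1: 3.9
  k=2: 0.24375
  k=3: 0.048148
  k=4: 0.015234
  k=5: 0.00624
  k=6: 0.003009
  k=7: 0.001624
Step 2: Partial sum = 3.9 + 0.24375 + 0.048148 + 0.015234 + 0.00624 + 0.003009 + 0.001624
     = 4.218006
Step 3: The full series sum_(k>=1) 3.9*1/k^4 converges (p-series with p = 4 > 1; a constant multiple of a convergent series converges).
Step 4: Fix eps > 0. Since sum_k m(|f_k - f| > eps) < infinity, the Borel-Cantelli lemma gives
        m(limsup_k {|f_k - f| > eps}) = 0, i.e. for a.e. x, |f_k(x) - f(x)| <= eps for all large k.
        Applying this with eps = 1/j for j = 1, 2, ... and intersecting the countably many full-measure sets,
        for a.e. x we get limsup_k |f_k(x) - f(x)| <= 1/j for every j, hence f_k -> f almost everywhere.
Conclusion: series converges; Borel-Cantelli yields f_k -> f a.e.


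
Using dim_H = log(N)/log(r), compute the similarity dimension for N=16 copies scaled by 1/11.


For a self-similar set with N copies scaled by 1/r:
dim_H = log(N)/log(r) = log(16)/log(11)
= 2.772589/2.397895
= 1.156259


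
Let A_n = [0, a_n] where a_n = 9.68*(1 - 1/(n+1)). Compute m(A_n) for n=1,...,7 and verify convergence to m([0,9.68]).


By continuity of measure from below: if A_n increases to A, then m(A_n) -> m(A).
Here A = [0, 9.68], so m(A) = 9.68
Step 1: a_1 = 9.68*(1 - 1/2) = 4.84, m(A_1) = 4.84
Step 2: a_2 = 9.68*(1 - 1/3) = 6.4533, m(A_2) = 6.4533
Step 3: a_3 = 9.68*(1 - 1/4) = 7.26, m(A_3) = 7.26
Step 4: a_4 = 9.68*(1 - 1/5) = 7.744, m(A_4) = 7.744
Step 5: a_5 = 9.68*(1 - 1/6) = 8.0667, m(A_5) = 8.0667
Step 6: a_6 = 9.68*(1 - 1/7) = 8.2971, m(A_6) = 8.2971
Step 7: a_7 = 9.68*(1 - 1/8) = 8.47, m(A_7) = 8.47
Limit: m(A_n) -> m([0,9.68]) = 9.68


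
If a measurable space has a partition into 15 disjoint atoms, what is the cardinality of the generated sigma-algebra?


Each element of the sigma-algebra is a union of some subset of the 15 atoms.
The number of such subsets is 2^15 = 32768.


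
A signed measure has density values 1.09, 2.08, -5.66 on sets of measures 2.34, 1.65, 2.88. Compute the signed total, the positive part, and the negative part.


Step 1: Compute signed measure on each set:
  Set 1: 1.09 * 2.34 = 2.5506
  Set 2: 2.08 * 1.65 = 3.432
  Set 3: -5.66 * 2.88 = -16.3008
Step 2: Total signed measure = (2.5506) + (3.432) + (-16.3008)
     = -10.3182
Step 3: Positive part mu+(X) = sum of positive contributions = 5.9826
Step 4: Negative part mu-(X) = |sum of negative contributions| = 16.3008


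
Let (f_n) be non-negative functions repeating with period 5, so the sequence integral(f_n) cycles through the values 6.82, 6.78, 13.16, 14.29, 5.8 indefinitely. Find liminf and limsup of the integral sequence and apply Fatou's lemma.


The sequence (integral(f_n)) is periodic with period 5, repeating the values 6.82, 6.78, 13.16, 14.29, 5.8 indefinitely.
Step 1: For a periodic sequence, every tail (a_m, a_(m+1), ...) contains all 5 period values infinitely often.
Step 2: Hence inf of every tail = min of the period values = min(6.82, 6.78, 13.16, 14.29, 5.8) = 5.8.
        liminf_n integral(f_n) = sup over m of (inf of tail from m) = 5.8.
Step 3: Similarly sup of every tail = max of the period values = 14.29.
        limsup_n integral(f_n) = 14.29.
Step 4: Fatou's lemma: integral(liminf_n f_n) <= liminf_n integral(f_n) = 5.8.
        So the integral of the pointwise liminf is at most 5.8.


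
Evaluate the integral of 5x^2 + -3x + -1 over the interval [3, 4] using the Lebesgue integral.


The Lebesgue integral of a Riemann-integrable function agrees with the Riemann integral.
Antiderivative F(x) = (5/3)x^3 + (-3/2)x^2 + -1x
F(4) = (5/3)*4^3 + (-3/2)*4^2 + -1*4
     = (5/3)*64 + (-3/2)*16 + -1*4
     = 106.666667 + -24 + -4
     = 78.666667
F(3) = 28.5
Integral = F(4) - F(3) = 78.666667 - 28.5 = 50.166667


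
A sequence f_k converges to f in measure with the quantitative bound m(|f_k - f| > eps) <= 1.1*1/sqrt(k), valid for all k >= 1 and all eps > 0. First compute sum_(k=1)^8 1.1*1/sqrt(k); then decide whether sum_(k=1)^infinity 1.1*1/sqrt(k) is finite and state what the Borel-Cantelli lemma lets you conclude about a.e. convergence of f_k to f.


Step 1: List the terms 1.1*1/sqrt(k) for k = 1 to 8:
  k=1: 1.1
  k=2: 0.777817
  k=3: 0.635085
  k=4: 0.55
  k=5: 0.491935
  k=6: 0.449073
  k=7: 0.415761
  k=8: 0.388909
Step 2: Partial sum = 1.1 + 0.777817 + 0.635085 + 0.55 + 0.491935 + 0.449073 + 0.415761 + 0.388909
     = 4.80858
Step 3: The full series sum_(k>=1) 1.1*1/sqrt(k) diverges (p-series with p = 1/2 <= 1; a nonzero constant multiple of a divergent series diverges).
Step 4: The (first) Borel-Cantelli lemma requires a summable sequence of measures, so it does not apply here;
        from this bound alone no conclusion about a.e. convergence can be drawn (convergence in measure still
        gives an a.e.-convergent subsequence, but not a.e. convergence of the whole sequence).
Conclusion: series diverges; Borel-Cantelli is inconclusive about a.e. convergence of f_k.


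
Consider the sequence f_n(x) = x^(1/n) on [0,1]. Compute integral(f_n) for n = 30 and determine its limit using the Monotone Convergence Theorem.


At n = 30: f_30(x) = x^(1/30).
Step 1: integral(x^(1/30), 0, 1) = [x^(1/30+1) / (1/30+1)] from 0 to 1
     = 1 / (1/30 + 1) = 1 / ((30+1)/30) = 30/(30+1)
     = 30/31 = 0.967742
Step 2: As n -> infinity, f_n(x) = x^(1/n) -> 1 for x in (0,1], and f_n is increasing in n.
By MCT, lim_n integral(f_n) = integral(lim_n f_n) = integral(1, 0, 1) = 1.
Step 3: Verify convergence: 30/31 = 0.967742 -> 1


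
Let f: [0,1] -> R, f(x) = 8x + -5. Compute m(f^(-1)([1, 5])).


f^(-1)([1, 5]) = {x : 1 <= 8x + -5 <= 5}
Solving: (1 - -5)/8 <= x <= (5 - -5)/8
= [0.75, 1.25]
Intersecting with [0,1]: [0.75, 1]
Measure = 1 - 0.75 = 0.25


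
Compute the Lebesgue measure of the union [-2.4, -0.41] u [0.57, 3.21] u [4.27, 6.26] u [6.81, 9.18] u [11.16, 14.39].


For pairwise disjoint intervals, m(union) = sum of lengths.
= (-0.41 - -2.4) + (3.21 - 0.57) + (6.26 - 4.27) + (9.18 - 6.81) + (14.39 - 11.16)
= 1.99 + 2.64 + 1.99 + 2.37 + 3.23
= 12.22


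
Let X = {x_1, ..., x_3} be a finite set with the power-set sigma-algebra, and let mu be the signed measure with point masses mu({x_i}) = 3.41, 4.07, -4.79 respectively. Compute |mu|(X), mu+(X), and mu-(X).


Step 1: Every measurable set is a union of atoms (the cells / points), so a Hahn decomposition is
  obtained by grouping atoms by sign: P = union of atoms with mu > 0, N = union of the remaining atoms.
  Atoms in P (indices): 1, 2;  atoms in N (indices): 3
  Positive values: 3.41, 4.07
  Negative values: -4.79
Step 2: mu+(X) = mu(P) = sum of positive atom values = 7.48
Step 3: mu-(X) = -mu(N) = sum of |negative atom values| = 4.79
Step 4: |mu|(X) = mu+(X) + mu-(X) = 7.48 + 4.79 = 12.27


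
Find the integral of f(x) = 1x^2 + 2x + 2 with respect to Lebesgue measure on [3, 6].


The Lebesgue integral of a Riemann-integrable function agrees with the Riemann integral.
Antiderivative F(x) = (1/3)x^3 + (2/2)x^2 + 2x
F(6) = (1/3)*6^3 + (2/2)*6^2 + 2*6
     = (1/3)*216 + (2/2)*36 + 2*6
     = 72 + 36 + 12
     = 120
F(3) = 24
Integral = F(6) - F(3) = 120 - 24 = 96


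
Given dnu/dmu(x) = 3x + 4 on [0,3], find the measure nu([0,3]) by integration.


nu(A) = integral_A (dnu/dmu) dmu = integral_0^3 (3x + 4) dx
Step 1: Antiderivative F(x) = (3/2)x^2 + 4x
Step 2: F(3) = (3/2)*3^2 + 4*3 = 13.5 + 12 = 25.5
Step 3: F(0) = (3/2)*0^2 + 4*0 = 0.0 + 0 = 0.0
Step 4: nu([0,3]) = F(3) - F(0) = 25.5 - 0.0 = 25.5


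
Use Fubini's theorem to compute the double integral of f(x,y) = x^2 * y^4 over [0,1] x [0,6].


By Fubini's theorem, the double integral factors as a product of single integrals:
Step 1: integral_0^1 x^2 dx = [x^3/3] from 0 to 1
     = 1^3/3 = 0.333333
Step 2: integral_0^6 y^4 dy = [y^5/5] from 0 to 6
     = 6^5/5 = 1555.2
Step 3: Double integral = 0.333333 * 1555.2 = 518.4


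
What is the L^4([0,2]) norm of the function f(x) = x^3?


Step 1: ||f||_4 = (integral_0^2 |x^3|^4 dx)^(1/4)
     = (integral_0^2 x^12 dx)^(1/4)
Step 2: integral_0^2 x^12 dx = [x^13/(13)] from 0 to 2 = 2^13/13
     = 8192/13 = 630.153846
Step 3: ||f||_4 = (630.153846)^(1/4) = 5.010276


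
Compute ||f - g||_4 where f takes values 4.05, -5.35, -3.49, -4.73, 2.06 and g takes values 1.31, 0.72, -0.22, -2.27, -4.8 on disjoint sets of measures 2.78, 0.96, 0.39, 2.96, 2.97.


Step 1: Compute differences f_i - g_i:
  4.05 - 1.31 = 2.74
  -5.35 - 0.72 = -6.07
  -3.49 - -0.22 = -3.27
  -4.73 - -2.27 = -2.46
  2.06 - -4.8 = 6.86
Step 2: Compute |diff|^4 * measure for each set:
  |2.74|^4 * 2.78 = 56.364058 * 2.78 = 156.692081
  |-6.07|^4 * 0.96 = 1357.546656 * 0.96 = 1303.24479
  |-3.27|^4 * 0.39 = 114.33811 * 0.39 = 44.591863
  |-2.46|^4 * 2.96 = 36.621863 * 2.96 = 108.400713
  |6.86|^4 * 2.97 = 2214.605952 * 2.97 = 6577.379678
Step 3: Sum = 8190.309124
Step 4: ||f-g||_4 = (8190.309124)^(1/4) = 9.513166


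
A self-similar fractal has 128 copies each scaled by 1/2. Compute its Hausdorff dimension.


For a self-similar set with N copies scaled by 1/r:
dim_H = log(N)/log(r) = log(128)/log(2)
= 4.85203/0.693147
= 7


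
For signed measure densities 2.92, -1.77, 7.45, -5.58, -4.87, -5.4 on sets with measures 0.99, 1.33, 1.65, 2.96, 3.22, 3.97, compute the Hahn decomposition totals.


Step 1: Compute signed measure on each set:
  Set 1: 2.92 * 0.99 = 2.8908
  Set 2: -1.77 * 1.33 = -2.3541
  Set 3: 7.45 * 1.65 = 12.2925
  Set 4: -5.58 * 2.96 = -16.5168
  Set 5: -4.87 * 3.22 = -15.6814
  Set 6: -5.4 * 3.97 = -21.438
Step 2: Total signed measure = (2.8908) + (-2.3541) + (12.2925) + (-16.5168) + (-15.6814) + (-21.438)
     = -40.807
Step 3: Positive part mu+(X) = sum of positive contributions = 15.1833
Step 4: Negative part mu-(X) = |sum of negative contributions| = 55.9903


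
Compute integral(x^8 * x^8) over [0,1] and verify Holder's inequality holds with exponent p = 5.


Step 1: Exact integral of f*g = integral(x^16, 0, 1) = 1/17
     = 0.058824
Step 2: Holder bound with p=5, q=1.25:
  ||f||_p = (integral x^40 dx)^(1/5) = (1/41)^(1/5) = 0.475821
  ||g||_q = (integral x^10 dx)^(1/1.25) = (1/11)^(1/1.25) = 0.146854
Step 3: Holder bound = ||f||_p * ||g||_q = 0.475821 * 0.146854 = 0.069876
Verification: 0.058824 <= 0.069876 (Holder holds)


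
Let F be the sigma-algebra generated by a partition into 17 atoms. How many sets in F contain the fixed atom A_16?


Each element of F is a union of some subset S of the 17 atoms.
The element contains A_16 iff A_16 is in S.
So we count subsets S of {A_1,...,A_17} with A_16 in S: choose freely among the other 16 atoms.
Count = 2^(17-1) = 2^16 = 65536.


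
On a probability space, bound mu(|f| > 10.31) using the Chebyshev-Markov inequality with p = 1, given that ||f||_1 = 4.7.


Chebyshev/Markov inequality: mu(|f| > eps) <= (||f||_p / eps)^p
Step 1: ||f||_1 / eps = 4.7 / 10.31 = 0.455868
Step 2: Raise to power p = 1:
  (0.455868)^1 = 0.455868
Step 3: Therefore mu(|f| > 10.31) <= 0.455868


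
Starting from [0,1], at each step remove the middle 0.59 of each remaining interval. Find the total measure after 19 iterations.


Step 1: At each step, fraction remaining = 1 - 0.59 = 0.41
Step 2: After 19 steps, measure = (0.41)^19
Result = 4.394336e-08


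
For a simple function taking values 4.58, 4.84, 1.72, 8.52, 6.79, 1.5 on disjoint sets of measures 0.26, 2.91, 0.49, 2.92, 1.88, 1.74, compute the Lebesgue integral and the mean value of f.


Step 1: Integral = sum(value_i * measure_i)
= 4.58*0.26 + 4.84*2.91 + 1.72*0.49 + 8.52*2.92 + 6.79*1.88 + 1.5*1.74
= 1.1908 + 14.0844 + 0.8428 + 24.8784 + 12.7652 + 2.61
= 56.3716
Step 2: Total measure of domain = 0.26 + 2.91 + 0.49 + 2.92 + 1.88 + 1.74 = 10.2
Step 3: Average value = 56.3716 / 10.2 = 5.526627


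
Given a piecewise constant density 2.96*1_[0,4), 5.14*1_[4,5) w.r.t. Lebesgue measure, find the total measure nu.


Integrate each piece of the Radon-Nikodym derivative:
Step 1: integral_0^4 2.96 dx = 2.96*(4-0) = 2.96*4 = 11.84
Step 2: integral_4^5 5.14 dx = 5.14*(5-4) = 5.14*1 = 5.14
Total: 11.84 + 5.14 = 16.98


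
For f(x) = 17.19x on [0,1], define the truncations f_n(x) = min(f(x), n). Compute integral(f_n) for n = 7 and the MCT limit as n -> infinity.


f(x) = 17.19x on [0,1]; f_n(x) = min(17.19x, n). At n = 7:
Step 1: f(x) reaches 7 at x = 7/17.19 = 0.407213
Step 2: integral(f_7) = integral(17.19x, 0, 0.407213) + integral(7, 0.407213, 1)
       = 17.19*0.407213^2/2 + 7*(1 - 0.407213)
       = 1.425247 + 4.149506
       = 5.574753
Step 3: As n -> infinity, f_n increases to f, so by MCT integral(f_n) -> integral(f) = 17.19/2 = 8.595.
Convergence: integral(f_7) = 5.574753 -> 8.595 as n -> infinity


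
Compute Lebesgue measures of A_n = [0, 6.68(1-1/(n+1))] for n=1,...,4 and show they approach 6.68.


By continuity of measure from below: if A_n increases to A, then m(A_n) -> m(A).
Here A = [0, 6.68], so m(A) = 6.68
Step 1: a_1 = 6.68*(1 - 1/2) = 3.34, m(A_1) = 3.34
Step 2: a_2 = 6.68*(1 - 1/3) = 4.4533, m(A_2) = 4.4533
Step 3: a_3 = 6.68*(1 - 1/4) = 5.01, m(A_3) = 5.01
Step 4: a_4 = 6.68*(1 - 1/5) = 5.344, m(A_4) = 5.344
Limit: m(A_n) -> m([0,6.68]) = 6.68


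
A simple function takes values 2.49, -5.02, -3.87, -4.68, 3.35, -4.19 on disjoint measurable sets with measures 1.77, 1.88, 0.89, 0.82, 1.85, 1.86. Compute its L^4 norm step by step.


Step 1: Compute |f_i|^4 for each value:
  |2.49|^4 = 38.44124
  |-5.02|^4 = 635.06016
  |-3.87|^4 = 224.307534
  |-4.68|^4 = 479.715126
  |3.35|^4 = 125.944506
  |-4.19|^4 = 308.216647
Step 2: Multiply by measures and sum:
  38.44124 * 1.77 = 68.040995
  635.06016 * 1.88 = 1193.913101
  224.307534 * 0.89 = 199.633705
  479.715126 * 0.82 = 393.366403
  125.944506 * 1.85 = 232.997337
  308.216647 * 1.86 = 573.282964
Sum = 68.040995 + 1193.913101 + 199.633705 + 393.366403 + 232.997337 + 573.282964 = 2661.234504
Step 3: Take the p-th root:
||f||_4 = (2661.234504)^(1/4) = 7.18242


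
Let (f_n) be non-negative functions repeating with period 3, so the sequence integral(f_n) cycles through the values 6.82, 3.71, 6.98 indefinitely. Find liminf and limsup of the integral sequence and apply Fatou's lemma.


The sequence (integral(f_n)) is periodic with period 3, repeating the values 6.82, 3.71, 6.98 indefinitely.
Step 1: For a periodic sequence, every tail (a_m, a_(m+1), ...) contains all 3 period values infinitely often.
Step 2: Hence inf of every tail = min of the period values = min(6.82, 3.71, 6.98) = 3.71.
        liminf_n integral(f_n) = sup over m of (inf of tail from m) = 3.71.
Step 3: Similarly sup of every tail = max of the period values = 6.98.
        limsup_n integral(f_n) = 6.98.
Step 4: Fatou's lemma: integral(liminf_n f_n) <= liminf_n integral(f_n) = 3.71.
        So the integral of the pointwise liminf is at most 3.71.


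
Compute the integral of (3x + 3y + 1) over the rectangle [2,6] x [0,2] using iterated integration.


By Fubini, integrate in x first, then y.
Step 1: Fix y, integrate over x in [2,6]:
  integral(3x + 3y + 1, x=2..6)
  = 3*(6^2 - 2^2)/2 + (3y + 1)*(6 - 2)
  = 48 + (3y + 1)*4
  = 48 + 12y + 4
  = 52 + 12y
Step 2: Integrate over y in [0,2]:
  integral(52 + 12y, y=0..2)
  = 52*2 + 12*(2^2 - 0^2)/2
  = 104 + 24
  = 128


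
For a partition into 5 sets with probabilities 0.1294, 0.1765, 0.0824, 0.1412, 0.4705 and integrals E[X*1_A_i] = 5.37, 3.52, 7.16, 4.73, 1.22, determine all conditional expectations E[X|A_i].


For each cell A_i: E[X|A_i] = E[X*1_A_i] / P(A_i)
Step 1: E[X|A_1] = 5.37 / 0.1294 = 41.499227
Step 2: E[X|A_2] = 3.52 / 0.1765 = 19.943343
Step 3: E[X|A_3] = 7.16 / 0.0824 = 86.893204
Step 4: E[X|A_4] = 4.73 / 0.1412 = 33.498584
Step 5: E[X|A_5] = 1.22 / 0.4705 = 2.592986
Verification: E[X] = sum E[X*1_A_i] = 5.37 + 3.52 + 7.16 + 4.73 + 1.22 = 22


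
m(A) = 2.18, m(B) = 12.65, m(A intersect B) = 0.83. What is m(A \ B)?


m(A \ B) = m(A) - m(A n B)
= 2.18 - 0.83
= 1.35


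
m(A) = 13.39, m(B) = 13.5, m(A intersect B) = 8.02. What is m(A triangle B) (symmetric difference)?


m(A Delta B) = m(A) + m(B) - 2*m(A n B)
= 13.39 + 13.5 - 2*8.02
= 13.39 + 13.5 - 16.04
= 10.85


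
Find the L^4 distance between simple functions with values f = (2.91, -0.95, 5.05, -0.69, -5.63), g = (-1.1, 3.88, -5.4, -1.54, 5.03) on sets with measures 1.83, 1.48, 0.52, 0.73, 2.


Step 1: Compute differences f_i - g_i:
  2.91 - -1.1 = 4.01
  -0.95 - 3.88 = -4.83
  5.05 - -5.4 = 10.45
  -0.69 - -1.54 = 0.85
  -5.63 - 5.03 = -10.66
Step 2: Compute |diff|^4 * measure for each set:
  |4.01|^4 * 1.83 = 258.569616 * 1.83 = 473.182397
  |-4.83|^4 * 1.48 = 544.237575 * 1.48 = 805.471611
  |10.45|^4 * 0.52 = 11925.186006 * 0.52 = 6201.096723
  |0.85|^4 * 0.73 = 0.522006 * 0.73 = 0.381065
  |-10.66|^4 * 2 = 12913.049587 * 2 = 25826.099175
Step 3: Sum = 33306.230971
Step 4: ||f-g||_4 = (33306.230971)^(1/4) = 13.509254


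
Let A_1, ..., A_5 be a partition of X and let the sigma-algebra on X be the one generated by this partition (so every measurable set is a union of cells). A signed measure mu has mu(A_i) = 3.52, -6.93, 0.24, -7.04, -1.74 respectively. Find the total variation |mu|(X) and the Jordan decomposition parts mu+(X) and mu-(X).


Step 1: Every measurable set is a union of atoms (the cells / points), so a Hahn decomposition is
  obtained by grouping atoms by sign: P = union of atoms with mu > 0, N = union of the remaining atoms.
  Atoms in P (indices): 1, 3;  atoms in N (indices): 2, 4, 5
  Positive values: 3.52, 0.24
  Negative values: -6.93, -7.04, -1.74
Step 2: mu+(X) = mu(P) = sum of positive atom values = 3.76
Step 3: mu-(X) = -mu(N) = sum of |negative atom values| = 15.71
Step 4: |mu|(X) = mu+(X) + mu-(X) = 3.76 + 15.71 = 19.47


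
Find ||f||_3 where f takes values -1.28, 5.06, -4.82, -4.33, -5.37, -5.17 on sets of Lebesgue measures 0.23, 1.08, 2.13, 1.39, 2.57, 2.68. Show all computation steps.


Step 1: Compute |f_i|^3 for each value:
  |-1.28|^3 = 2.097152
  |5.06|^3 = 129.554216
  |-4.82|^3 = 111.980168
  |-4.33|^3 = 81.182737
  |-5.37|^3 = 154.854153
  |-5.17|^3 = 138.188413
Step 2: Multiply by measures and sum:
  2.097152 * 0.23 = 0.482345
  129.554216 * 1.08 = 139.918553
  111.980168 * 2.13 = 238.517758
  81.182737 * 1.39 = 112.844004
  154.854153 * 2.57 = 397.975173
  138.188413 * 2.68 = 370.344947
Sum = 0.482345 + 139.918553 + 238.517758 + 112.844004 + 397.975173 + 370.344947 = 1260.082781
Step 3: Take the p-th root:
||f||_3 = (1260.082781)^(1/3) = 10.80106


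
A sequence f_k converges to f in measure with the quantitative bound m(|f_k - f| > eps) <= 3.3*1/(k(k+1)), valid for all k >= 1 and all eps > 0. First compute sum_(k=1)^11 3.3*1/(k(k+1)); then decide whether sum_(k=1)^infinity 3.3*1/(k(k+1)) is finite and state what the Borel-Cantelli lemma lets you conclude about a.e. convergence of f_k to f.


Step 1: List the terms 3.3*1/(k(k+1)) for k = 1 to 11:
  k=1: 1.65
  k=2: 0.55
  k=3: 0.275
  k=4: 0.165
  k=5: 0.11
  k=6: 0.078571
  k=7: 0.058929
  k=8: 0.045833
  k=9: 0.036667
  k=10: 0.03
  k=11: 0.025
Step 2: Partial sum = 1.65 + 0.55 + 0.275 + 0.165 + 0.11 + 0.078571 + 0.058929 + 0.045833 + 0.036667 + 0.03 + 0.025
     = 3.025
Step 3: The full series sum_(k>=1) 3.3*1/(k(k+1)) converges (telescoping series sum 1/(k(k+1)) = 1; a constant multiple of a convergent series converges).
Step 4: Fix eps > 0. Since sum_k m(|f_k - f| > eps) < infinity, the Borel-Cantelli lemma gives
        m(limsup_k {|f_k - f| > eps}) = 0, i.e. for a.e. x, |f_k(x) - f(x)| <= eps for all large k.
        Applying this with eps = 1/j for j = 1, 2, ... and intersecting the countably many full-measure sets,
        for a.e. x we get limsup_k |f_k(x) - f(x)| <= 1/j for every j, hence f_k -> f almost everywhere.
Conclusion: series converges; Borel-Cantelli yields f_k -> f a.e.


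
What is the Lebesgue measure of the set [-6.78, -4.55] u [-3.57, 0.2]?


For pairwise disjoint intervals, m(union) = sum of lengths.
= (-4.55 - -6.78) + (0.2 - -3.57)
= 2.23 + 3.77
= 6


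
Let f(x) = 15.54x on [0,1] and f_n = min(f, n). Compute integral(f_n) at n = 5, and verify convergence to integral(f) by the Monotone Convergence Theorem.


f(x) = 15.54x on [0,1]; f_n(x) = min(15.54x, n). At n = 5:
Step 1: f(x) reaches 5 at x = 5/15.54 = 0.32175
Step 2: integral(f_5) = integral(15.54x, 0, 0.32175) + integral(5, 0.32175, 1)
       = 15.54*0.32175^2/2 + 5*(1 - 0.32175)
       = 0.804376 + 3.391248
       = 4.195624
Step 3: As n -> infinity, f_n increases to f, so by MCT integral(f_n) -> integral(f) = 15.54/2 = 7.77.
Convergence: integral(f_5) = 4.195624 -> 7.77 as n -> infinity


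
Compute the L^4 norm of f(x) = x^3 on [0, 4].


Step 1: ||f||_4 = (integral_0^4 |x^3|^4 dx)^(1/4)
     = (integral_0^4 x^12 dx)^(1/4)
Step 2: integral_0^4 x^12 dx = [x^13/(13)] from 0 to 4 = 4^13/13
     = 67108864/13 = 5.162220e+06
Step 3: ||f||_4 = (5.162220e+06)^(1/4) = 47.666047


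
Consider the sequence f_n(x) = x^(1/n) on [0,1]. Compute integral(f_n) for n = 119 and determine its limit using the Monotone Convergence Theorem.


At n = 119: f_119(x) = x^(1/119).
Step 1: integral(x^(1/119), 0, 1) = [x^(1/119+1) / (1/119+1)] from 0 to 1
     = 1 / (1/119 + 1) = 1 / ((119+1)/119) = 119/(119+1)
     = 119/120 = 0.991667
Step 2: As n -> infinity, f_n(x) = x^(1/n) -> 1 for x in (0,1], and f_n is increasing in n.
By MCT, lim_n integral(f_n) = integral(lim_n f_n) = integral(1, 0, 1) = 1.
Step 3: Verify convergence: 119/120 = 0.991667 -> 1


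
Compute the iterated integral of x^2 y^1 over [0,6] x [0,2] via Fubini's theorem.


By Fubini's theorem, the double integral factors as a product of single integrals:
Step 1: integral_0^6 x^2 dx = [x^3/3] from 0 to 6
     = 6^3/3 = 72
Step 2: integral_0^2 y^1 dy = [y^2/2] from 0 to 2
     = 2^2/2 = 2
Step 3: Double integral = 72 * 2 = 144


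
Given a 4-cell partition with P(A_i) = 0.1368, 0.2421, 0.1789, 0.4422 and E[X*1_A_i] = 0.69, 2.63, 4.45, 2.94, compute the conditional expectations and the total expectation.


For each cell A_i: E[X|A_i] = E[X*1_A_i] / P(A_i)
Step 1: E[X|A_1] = 0.69 / 0.1368 = 5.04386
Step 2: E[X|A_2] = 2.63 / 0.2421 = 10.86328
Step 3: E[X|A_3] = 4.45 / 0.1789 = 24.874231
Step 4: E[X|A_4] = 2.94 / 0.4422 = 6.648575
Verification: E[X] = sum E[X*1_A_i] = 0.69 + 2.63 + 4.45 + 2.94 = 10.71


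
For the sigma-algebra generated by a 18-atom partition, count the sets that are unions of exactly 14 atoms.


Each element of F is a union of some subset of the 18 atoms.
Elements that are unions of exactly 14 atoms correspond to 14-element subsets of the 18 atoms.
Count = C(18, 14) = 18! / (14! * 4!) = 3060.


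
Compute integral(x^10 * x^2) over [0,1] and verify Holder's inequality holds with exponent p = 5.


Step 1: Exact integral of f*g = integral(x^12, 0, 1) = 1/13
     = 0.076923
Step 2: Holder bound with p=5, q=1.25:
  ||f||_p = (integral x^50 dx)^(1/5) = (1/51)^(1/5) = 0.455497
  ||g||_q = (integral x^2.5 dx)^(1/1.25) = (1/3.5)^(1/1.25) = 0.367067
Step 3: Holder bound = ||f||_p * ||g||_q = 0.455497 * 0.367067 = 0.167198
Verification: 0.076923 <= 0.167198 (Holder holds)
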